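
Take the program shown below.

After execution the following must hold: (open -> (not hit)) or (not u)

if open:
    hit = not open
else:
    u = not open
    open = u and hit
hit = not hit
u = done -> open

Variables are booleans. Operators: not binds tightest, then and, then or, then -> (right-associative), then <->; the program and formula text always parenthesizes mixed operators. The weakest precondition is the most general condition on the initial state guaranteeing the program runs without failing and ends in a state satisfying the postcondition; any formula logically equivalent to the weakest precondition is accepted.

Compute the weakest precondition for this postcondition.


Working backward. After the program, (open -> (not hit)) or (not u) must hold.
Before u := done -> open: (open -> (not hit)) or (not (done -> open))
Before hit := not hit: (open -> hit) or (not (done -> open))
Then branch requires (open -> (not open)) or (not (done -> open)); else branch requires (((not open) and hit) -> hit) or (not (done -> ((not open) and hit))).
Before the if: (open -> ((open -> (not open)) or (not (done -> open)))) and ((not open) -> ((((not open) and hit) -> hit) or (not (done -> ((not open) and hit)))))
Answer: WP = (open -> ((open -> (not open)) or (not (done -> open)))) and ((not open) -> ((((not open) and hit) -> hit) or (not (done -> ((not open) and hit)))))


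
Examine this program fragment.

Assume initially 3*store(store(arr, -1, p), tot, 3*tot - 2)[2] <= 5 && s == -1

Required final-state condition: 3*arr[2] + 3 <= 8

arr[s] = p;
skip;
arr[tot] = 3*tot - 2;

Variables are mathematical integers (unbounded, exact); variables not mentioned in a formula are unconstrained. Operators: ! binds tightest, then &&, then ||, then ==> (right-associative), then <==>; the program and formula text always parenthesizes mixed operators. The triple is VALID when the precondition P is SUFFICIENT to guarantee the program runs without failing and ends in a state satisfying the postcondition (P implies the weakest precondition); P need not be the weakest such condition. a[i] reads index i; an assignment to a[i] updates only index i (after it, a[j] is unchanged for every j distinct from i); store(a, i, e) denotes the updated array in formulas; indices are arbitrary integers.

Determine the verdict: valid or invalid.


Working backward. After the program, the postcondition 3*arr[2] + 3 <= 8 must hold; in canonical form it is 3*arr[2] <= 5.
Before arr[tot] := 3*tot - 2: 3*store(arr, tot, 3*tot - 2)[2] <= 5
Before skip: 3*store(arr, tot, 3*tot - 2)[2] <= 5
Before arr[s] := p: 3*store(store(arr, s, p), tot, 3*tot - 2)[2] <= 5
The weakest precondition is 3*store(store(arr, s, p), tot, 3*tot - 2)[2] <= 5.
Check whether 3*store(store(arr, -1, p), tot, 3*tot - 2)[2] <= 5 && s == -1 implies it.
Every state satisfying the precondition satisfies the weakest precondition: the implication holds.
Answer: valid


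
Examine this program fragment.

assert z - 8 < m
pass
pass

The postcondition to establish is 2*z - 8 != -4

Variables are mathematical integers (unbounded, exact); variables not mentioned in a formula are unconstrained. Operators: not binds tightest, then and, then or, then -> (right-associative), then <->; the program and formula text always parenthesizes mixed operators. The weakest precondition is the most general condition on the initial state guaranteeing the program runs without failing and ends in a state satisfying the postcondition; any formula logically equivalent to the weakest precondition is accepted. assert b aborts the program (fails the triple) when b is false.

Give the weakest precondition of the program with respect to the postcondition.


Working backward. After the program, the postcondition 2*z - 8 != -4 must hold; in canonical form it is 2*z != 4.
Before skip: 2*z != 4
Before skip: 2*z != 4
Before assert z - 8 < m: z < m + 8 and 2*z != 4
Answer: WP = z < m + 8 and 2*z != 4


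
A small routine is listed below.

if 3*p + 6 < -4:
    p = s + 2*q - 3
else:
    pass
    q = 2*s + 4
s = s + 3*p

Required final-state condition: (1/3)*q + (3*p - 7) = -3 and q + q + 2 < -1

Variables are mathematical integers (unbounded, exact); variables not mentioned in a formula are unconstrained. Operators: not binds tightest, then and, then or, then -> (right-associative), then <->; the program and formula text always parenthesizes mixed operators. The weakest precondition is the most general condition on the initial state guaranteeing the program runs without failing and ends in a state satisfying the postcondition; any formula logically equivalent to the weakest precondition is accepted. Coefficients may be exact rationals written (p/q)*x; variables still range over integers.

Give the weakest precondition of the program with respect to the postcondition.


Working backward. After the program, the postcondition (1/3)*q + (3*p - 7) = -3 and q + q + 2 < -1 must hold; in canonical form it is 3*p + (1/3)*q = 4 and 2*q < -3.
Before s := s + 3*p: 3*p + (1/3)*q = 4 and 2*q < -3
Then branch requires (19/3)*q + 3*s = 13 and 2*q < -3; else branch requires 3*p + (2/3)*s = 8/3 and 4*s < -11.
Before the if: (3*p < -10 -> ((19/3)*q + 3*s = 13 and 2*q < -3)) and ((not (3*p < -10)) -> (3*p + (2/3)*s = 8/3 and 4*s < -11))
Answer: WP = (3*p < -10 -> ((19/3)*q + 3*s = 13 and 2*q < -3)) and ((not (3*p < -10)) -> (3*p + (2/3)*s = 8/3 and 4*s < -11))


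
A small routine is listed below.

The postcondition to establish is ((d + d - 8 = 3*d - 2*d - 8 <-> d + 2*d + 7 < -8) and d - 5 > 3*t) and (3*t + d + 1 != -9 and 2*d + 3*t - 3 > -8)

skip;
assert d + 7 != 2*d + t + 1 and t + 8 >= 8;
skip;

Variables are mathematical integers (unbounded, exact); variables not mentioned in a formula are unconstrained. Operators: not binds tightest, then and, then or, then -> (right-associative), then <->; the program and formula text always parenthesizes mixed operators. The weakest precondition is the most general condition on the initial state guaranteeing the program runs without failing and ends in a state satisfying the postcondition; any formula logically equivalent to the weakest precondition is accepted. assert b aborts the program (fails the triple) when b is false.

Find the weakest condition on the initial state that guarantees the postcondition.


Working backward. After the program, the postcondition ((d + d - 8 = 3*d - 2*d - 8 <-> d + 2*d + 7 < -8) and d - 5 > 3*t) and (3*t + d + 1 != -9 and 2*d + 3*t - 3 > -8) must hold; in canonical form it is (d = 0 <-> 3*d < -15) and d > 3*t + 5 and d + 3*t != -10 and 2*d + 3*t > -5.
Before skip: (d = 0 <-> 3*d < -15) and d > 3*t + 5 and d + 3*t != -10 and 2*d + 3*t > -5
Before assert d + 7 != 2*d + t + 1 and t + 8 >= 8: d + t != 6 and t >= 0 and (d = 0 <-> 3*d < -15) and d > 3*t + 5 and d + 3*t != -10 and 2*d + 3*t > -5
Before skip: d + t != 6 and t >= 0 and (d = 0 <-> 3*d < -15) and d > 3*t + 5 and d + 3*t != -10 and 2*d + 3*t > -5
Answer: WP = d + t != 6 and t >= 0 and (d = 0 <-> 3*d < -15) and d > 3*t + 5 and d + 3*t != -10 and 2*d + 3*t > -5


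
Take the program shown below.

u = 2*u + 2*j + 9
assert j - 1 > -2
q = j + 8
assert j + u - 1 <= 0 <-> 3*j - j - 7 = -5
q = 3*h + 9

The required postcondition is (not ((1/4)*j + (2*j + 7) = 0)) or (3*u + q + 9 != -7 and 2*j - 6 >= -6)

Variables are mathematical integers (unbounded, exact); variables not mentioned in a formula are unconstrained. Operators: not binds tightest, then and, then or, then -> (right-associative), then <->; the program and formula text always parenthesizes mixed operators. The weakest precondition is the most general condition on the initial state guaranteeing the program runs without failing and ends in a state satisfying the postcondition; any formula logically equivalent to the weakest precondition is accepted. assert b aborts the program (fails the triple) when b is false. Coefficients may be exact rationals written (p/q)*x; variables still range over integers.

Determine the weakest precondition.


Working backward. After the program, the postcondition (not ((1/4)*j + (2*j + 7) = 0)) or (3*u + q + 9 != -7 and 2*j - 6 >= -6) must hold; in canonical form it is (not ((9/4)*j = -7)) or (q + 3*u != -16 and 2*j >= 0).
Before q := 3*h + 9: (not ((9/4)*j = -7)) or (3*h + 3*u != -25 and 2*j >= 0)
Before assert j + u - 1 <= 0 <-> 3*j - j - 7 = -5: (j + u <= 1 <-> 2*j = 2) and ((not ((9/4)*j = -7)) or (3*h + 3*u != -25 and 2*j >= 0))
Before q := j + 8: (j + u <= 1 <-> 2*j = 2) and ((not ((9/4)*j = -7)) or (3*h + 3*u != -25 and 2*j >= 0))
Before assert j - 1 > -2: j > -1 and (j + u <= 1 <-> 2*j = 2) and ((not ((9/4)*j = -7)) or (3*h + 3*u != -25 and 2*j >= 0))
Before u := 2*u + 2*j + 9: j > -1 and (3*j + 2*u <= -8 <-> 2*j = 2) and ((not ((9/4)*j = -7)) or (3*h + 6*j + 6*u != -52 and 2*j >= 0))
Answer: WP = j > -1 and (3*j + 2*u <= -8 <-> 2*j = 2) and ((not ((9/4)*j = -7)) or (3*h + 6*j + 6*u != -52 and 2*j >= 0))


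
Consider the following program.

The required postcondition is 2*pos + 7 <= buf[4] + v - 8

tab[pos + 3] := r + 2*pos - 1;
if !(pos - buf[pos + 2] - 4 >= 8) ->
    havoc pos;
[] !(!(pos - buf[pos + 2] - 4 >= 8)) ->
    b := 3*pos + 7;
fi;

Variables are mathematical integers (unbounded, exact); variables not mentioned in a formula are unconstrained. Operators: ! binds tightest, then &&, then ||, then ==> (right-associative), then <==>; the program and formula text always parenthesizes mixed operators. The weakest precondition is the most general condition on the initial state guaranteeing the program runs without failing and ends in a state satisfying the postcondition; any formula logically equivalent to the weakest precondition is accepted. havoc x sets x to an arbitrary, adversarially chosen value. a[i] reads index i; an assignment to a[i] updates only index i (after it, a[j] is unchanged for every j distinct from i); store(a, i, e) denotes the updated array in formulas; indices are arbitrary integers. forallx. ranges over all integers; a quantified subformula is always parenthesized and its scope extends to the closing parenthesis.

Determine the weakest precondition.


Working backward. After the program, the postcondition 2*pos + 7 <= buf[4] + v - 8 must hold; in canonical form it is 2*pos <= buf[4] + v - 15.
Then branch requires forall pos_1. 2*pos_1 <= buf[4] + v - 15; else branch requires 2*pos <= buf[4] + v - 15.
Before the if: ((!(pos >= buf[pos + 2] + 12)) ==> (forall pos_1. 2*pos_1 <= buf[4] + v - 15)) && (pos >= buf[pos + 2] + 12 ==> 2*pos <= buf[4] + v - 15)
Before tab[pos + 3] := r + 2*pos - 1: ((!(pos >= buf[pos + 2] + 12)) ==> (forall pos_1. 2*pos_1 <= buf[4] + v - 15)) && (pos >= buf[pos + 2] + 12 ==> 2*pos <= buf[4] + v - 15)
Answer: WP = ((!(pos >= buf[pos + 2] + 12)) ==> (forall pos_1. 2*pos_1 <= buf[4] + v - 15)) && (pos >= buf[pos + 2] + 12 ==> 2*pos <= buf[4] + v - 15)


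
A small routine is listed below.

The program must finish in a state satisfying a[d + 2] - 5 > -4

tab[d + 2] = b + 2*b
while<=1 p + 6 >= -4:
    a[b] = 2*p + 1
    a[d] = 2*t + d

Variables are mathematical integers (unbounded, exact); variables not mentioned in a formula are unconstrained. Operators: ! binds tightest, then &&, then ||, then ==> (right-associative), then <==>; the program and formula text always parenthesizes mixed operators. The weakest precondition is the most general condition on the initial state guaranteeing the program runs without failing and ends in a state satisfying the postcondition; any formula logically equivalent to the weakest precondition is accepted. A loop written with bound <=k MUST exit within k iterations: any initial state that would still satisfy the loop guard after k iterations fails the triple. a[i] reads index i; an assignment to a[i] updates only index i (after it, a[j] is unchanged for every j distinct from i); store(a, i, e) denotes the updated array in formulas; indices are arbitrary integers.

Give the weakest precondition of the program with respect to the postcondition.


Working backward. After the program, the postcondition a[d + 2] - 5 > -4 must hold; in canonical form it is a[d + 2] > 1.
Before the loop (bound <=1), unroll the exhaustion recursion (WP_0 = exit-now case; WP_j = one more guarded iteration, up to j = 1):
  WP_0: (!(p >= -10)) && a[d + 2] > 1
  WP_1: (p >= -10 ==> ((!(p >= -10)) && store(store(a, b, 2*p + 1), d, d + 2*t)[d + 2] > 1)) && ((!(p >= -10)) ==> a[d + 2] > 1)
So before the loop: (p >= -10 ==> ((!(p >= -10)) && store(store(a, b, 2*p + 1), d, d + 2*t)[d + 2] > 1)) && ((!(p >= -10)) ==> a[d + 2] > 1)
Before tab[d + 2] := b + 2*b: (p >= -10 ==> ((!(p >= -10)) && store(store(a, b, 2*p + 1), d, d + 2*t)[d + 2] > 1)) && ((!(p >= -10)) ==> a[d + 2] > 1)
Answer: WP = (p >= -10 ==> ((!(p >= -10)) && store(store(a, b, 2*p + 1), d, d + 2*t)[d + 2] > 1)) && ((!(p >= -10)) ==> a[d + 2] > 1)


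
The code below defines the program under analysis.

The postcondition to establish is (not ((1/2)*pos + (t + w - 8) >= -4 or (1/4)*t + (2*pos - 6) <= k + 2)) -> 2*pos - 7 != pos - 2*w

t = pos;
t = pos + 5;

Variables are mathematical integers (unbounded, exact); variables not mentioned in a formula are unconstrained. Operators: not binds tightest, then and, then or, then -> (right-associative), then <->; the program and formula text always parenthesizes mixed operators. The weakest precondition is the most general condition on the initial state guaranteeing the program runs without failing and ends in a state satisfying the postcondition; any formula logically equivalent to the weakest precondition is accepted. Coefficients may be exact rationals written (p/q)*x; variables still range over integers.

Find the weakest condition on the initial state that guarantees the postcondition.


Working backward. After the program, the postcondition (not ((1/2)*pos + (t + w - 8) >= -4 or (1/4)*t + (2*pos - 6) <= k + 2)) -> 2*pos - 7 != pos - 2*w must hold; in canonical form it is (not ((1/2)*pos + t + w >= 4 or 2*pos + (1/4)*t <= k + 8)) -> pos + 2*w != 7.
Before t := pos + 5: (not ((3/2)*pos + w >= -1 or (9/4)*pos <= k + 27/4)) -> pos + 2*w != 7
Before t := pos: (not ((3/2)*pos + w >= -1 or (9/4)*pos <= k + 27/4)) -> pos + 2*w != 7
Answer: WP = (not ((3/2)*pos + w >= -1 or (9/4)*pos <= k + 27/4)) -> pos + 2*w != 7


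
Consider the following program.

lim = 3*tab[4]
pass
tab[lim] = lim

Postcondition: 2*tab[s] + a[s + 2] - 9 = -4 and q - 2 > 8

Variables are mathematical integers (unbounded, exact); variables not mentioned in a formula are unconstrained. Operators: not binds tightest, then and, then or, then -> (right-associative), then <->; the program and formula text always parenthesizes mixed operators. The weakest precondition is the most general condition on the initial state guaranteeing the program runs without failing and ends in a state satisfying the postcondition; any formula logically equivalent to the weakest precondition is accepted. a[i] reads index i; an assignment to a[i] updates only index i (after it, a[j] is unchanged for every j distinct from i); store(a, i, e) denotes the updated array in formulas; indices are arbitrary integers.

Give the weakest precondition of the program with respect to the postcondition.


Working backward. After the program, the postcondition 2*tab[s] + a[s + 2] - 9 = -4 and q - 2 > 8 must hold; in canonical form it is a[s + 2] + 2*tab[s] = 5 and q > 10.
Before tab[lim] := lim: a[s + 2] + 2*store(tab, lim, lim)[s] = 5 and q > 10
Before skip: a[s + 2] + 2*store(tab, lim, lim)[s] = 5 and q > 10
Before lim := 3*tab[4]: a[s + 2] + 2*store(tab, 3*tab[4], 3*tab[4])[s] = 5 and q > 10
Answer: WP = a[s + 2] + 2*store(tab, 3*tab[4], 3*tab[4])[s] = 5 and q > 10


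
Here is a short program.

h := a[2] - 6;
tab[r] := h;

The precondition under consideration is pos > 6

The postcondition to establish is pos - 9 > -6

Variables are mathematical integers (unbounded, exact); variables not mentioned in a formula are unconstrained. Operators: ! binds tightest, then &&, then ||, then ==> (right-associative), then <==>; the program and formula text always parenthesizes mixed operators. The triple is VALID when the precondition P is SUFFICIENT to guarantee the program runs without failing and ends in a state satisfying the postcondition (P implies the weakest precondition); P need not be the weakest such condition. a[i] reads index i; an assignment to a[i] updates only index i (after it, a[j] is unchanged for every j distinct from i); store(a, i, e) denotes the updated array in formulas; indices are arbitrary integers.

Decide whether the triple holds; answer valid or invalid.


Working backward. After the program, the postcondition pos - 9 > -6 must hold; in canonical form it is pos > 3.
Before tab[r] := h: pos > 3
Before h := a[2] - 6: pos > 3
The weakest precondition is pos > 3.
Check whether pos > 6 implies it.
Every state satisfying the precondition satisfies the weakest precondition: the implication holds.
Answer: valid


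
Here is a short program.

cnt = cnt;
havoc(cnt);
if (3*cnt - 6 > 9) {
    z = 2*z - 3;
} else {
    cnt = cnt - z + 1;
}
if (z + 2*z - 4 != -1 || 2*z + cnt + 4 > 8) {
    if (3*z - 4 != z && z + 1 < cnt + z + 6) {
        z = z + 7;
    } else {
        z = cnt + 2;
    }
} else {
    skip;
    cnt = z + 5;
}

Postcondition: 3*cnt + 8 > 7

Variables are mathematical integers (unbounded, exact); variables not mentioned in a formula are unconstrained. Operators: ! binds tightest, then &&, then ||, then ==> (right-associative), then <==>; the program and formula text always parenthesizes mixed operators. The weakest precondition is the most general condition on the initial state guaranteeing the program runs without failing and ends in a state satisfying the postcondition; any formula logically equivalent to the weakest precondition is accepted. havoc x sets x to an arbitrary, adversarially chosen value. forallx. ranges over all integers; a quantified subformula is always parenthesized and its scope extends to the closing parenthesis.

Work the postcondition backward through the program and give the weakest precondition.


Working backward. After the program, the postcondition 3*cnt + 8 > 7 must hold; in canonical form it is 3*cnt > -1.
Then branch requires ((2*z != 4 && cnt > -5) ==> 3*cnt > -1) && ((!(2*z != 4 && cnt > -5)) ==> 3*cnt > -1); else branch requires 3*z > -16.
Before the if: ((3*z != 3 || cnt + 2*z > 4) ==> (((2*z != 4 && cnt > -5) ==> 3*cnt > -1) && ((!(2*z != 4 && cnt > -5)) ==> 3*cnt > -1))) && ((!(3*z != 3 || cnt + 2*z > 4)) ==> 3*z > -16)
Then branch requires ((6*z != 12 || cnt + 4*z > 10) ==> (((4*z != 10 && cnt > -5) ==> 3*cnt > -1) && ((!(4*z != 10 && cnt > -5)) ==> 3*cnt > -1))) && ((!(6*z != 12 || cnt + 4*z > 10)) ==> 6*z > -7); else branch requires ((3*z != 3 || cnt + z > 3) ==> (((2*z != 4 && cnt > z - 6) ==> 3*cnt > 3*z - 4) && ((!(2*z != 4 && cnt > z - 6)) ==> 3*cnt > 3*z - 4))) && ((!(3*z != 3 || cnt + z > 3)) ==> 3*z > -16).
Before the if: (3*cnt > 15 ==> (((6*z != 12 || cnt + 4*z > 10) ==> (((4*z != 10 && cnt > -5) ==> 3*cnt > -1) && ((!(4*z != 10 && cnt > -5)) ==> 3*cnt > -1))) && ((!(6*z != 12 || cnt + 4*z > 10)) ==> 6*z > -7))) && ((!(3*cnt > 15)) ==> (((3*z != 3 || cnt + z > 3) ==> (((2*z != 4 && cnt > z - 6) ==> 3*cnt > 3*z - 4) && ((!(2*z != 4 && cnt > z - 6)) ==> 3*cnt > 3*z - 4))) && ((!(3*z != 3 || cnt + z > 3)) ==> 3*z > -16)))
Before havoc cnt: forall cnt_1. ((3*cnt_1 > 15 ==> (((6*z != 12 || cnt_1 + 4*z > 10) ==> (((4*z != 10 && cnt_1 > -5) ==> 3*cnt_1 > -1) && ((!(4*z != 10 && cnt_1 > -5)) ==> 3*cnt_1 > -1))) && ((!(6*z != 12 || cnt_1 + 4*z > 10)) ==> 6*z > -7))) && ((!(3*cnt_1 > 15)) ==> (((3*z != 3 || cnt_1 + z > 3) ==> (((2*z != 4 && cnt_1 > z - 6) ==> 3*cnt_1 > 3*z - 4) && ((!(2*z != 4 && cnt_1 > z - 6)) ==> 3*cnt_1 > 3*z - 4))) && ((!(3*z != 3 || cnt_1 + z > 3)) ==> 3*z > -16))))
Before cnt := cnt: forall cnt_1. ((3*cnt_1 > 15 ==> (((6*z != 12 || cnt_1 + 4*z > 10) ==> (((4*z != 10 && cnt_1 > -5) ==> 3*cnt_1 > -1) && ((!(4*z != 10 && cnt_1 > -5)) ==> 3*cnt_1 > -1))) && ((!(6*z != 12 || cnt_1 + 4*z > 10)) ==> 6*z > -7))) && ((!(3*cnt_1 > 15)) ==> (((3*z != 3 || cnt_1 + z > 3) ==> (((2*z != 4 && cnt_1 > z - 6) ==> 3*cnt_1 > 3*z - 4) && ((!(2*z != 4 && cnt_1 > z - 6)) ==> 3*cnt_1 > 3*z - 4))) && ((!(3*z != 3 || cnt_1 + z > 3)) ==> 3*z > -16))))
Answer: WP = forall cnt_1. ((3*cnt_1 > 15 ==> (((6*z != 12 || cnt_1 + 4*z > 10) ==> (((4*z != 10 && cnt_1 > -5) ==> 3*cnt_1 > -1) && ((!(4*z != 10 && cnt_1 > -5)) ==> 3*cnt_1 > -1))) && ((!(6*z != 12 || cnt_1 + 4*z > 10)) ==> 6*z > -7))) && ((!(3*cnt_1 > 15)) ==> (((3*z != 3 || cnt_1 + z > 3) ==> (((2*z != 4 && cnt_1 > z - 6) ==> 3*cnt_1 > 3*z - 4) && ((!(2*z != 4 && cnt_1 > z - 6)) ==> 3*cnt_1 > 3*z - 4))) && ((!(3*z != 3 || cnt_1 + z > 3)) ==> 3*z > -16))))


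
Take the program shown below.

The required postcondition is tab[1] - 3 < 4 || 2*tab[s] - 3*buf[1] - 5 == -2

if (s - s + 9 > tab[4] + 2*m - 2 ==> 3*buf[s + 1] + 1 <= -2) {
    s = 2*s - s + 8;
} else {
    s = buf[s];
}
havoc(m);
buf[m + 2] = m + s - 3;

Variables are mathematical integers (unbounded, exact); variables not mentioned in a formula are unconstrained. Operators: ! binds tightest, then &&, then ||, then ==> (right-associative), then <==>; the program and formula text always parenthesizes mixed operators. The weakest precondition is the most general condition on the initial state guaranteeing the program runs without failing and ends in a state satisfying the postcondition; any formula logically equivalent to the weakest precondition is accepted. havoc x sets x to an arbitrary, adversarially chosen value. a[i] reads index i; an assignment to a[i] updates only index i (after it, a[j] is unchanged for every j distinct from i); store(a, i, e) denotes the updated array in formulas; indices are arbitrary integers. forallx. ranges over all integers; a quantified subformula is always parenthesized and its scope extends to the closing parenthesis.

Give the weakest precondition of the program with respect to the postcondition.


Working backward. After the program, the postcondition tab[1] - 3 < 4 || 2*tab[s] - 3*buf[1] - 5 == -2 must hold; in canonical form it is tab[1] < 7 || 2*tab[s] == 3*buf[1] + 3.
Before buf[m + 2] := m + s - 3: tab[1] < 7 || 2*tab[s] == 3*store(buf, m + 2, m + s - 3)[1] + 3
Before havoc m: forall m_1. (tab[1] < 7 || 2*tab[s] == 3*store(buf, m_1 + 2, m_1 + s - 3)[1] + 3)
Then branch requires forall m_1. (tab[1] < 7 || 2*tab[s + 8] == 3*store(buf, m_1 + 2, m_1 + s + 5)[1] + 3); else branch requires forall m_1. (tab[1] < 7 || 2*tab[buf[s]] == 3*store(buf, m_1 + 2, buf[s] + m_1 - 3)[1] + 3).
Before the if: ((tab[4] + 2*m < 11 ==> 3*buf[s + 1] <= -3) ==> (forall m_1. (tab[1] < 7 || 2*tab[s + 8] == 3*store(buf, m_1 + 2, m_1 + s + 5)[1] + 3))) && ((!(tab[4] + 2*m < 11 ==> 3*buf[s + 1] <= -3)) ==> (forall m_1. (tab[1] < 7 || 2*tab[buf[s]] == 3*store(buf, m_1 + 2, buf[s] + m_1 - 3)[1] + 3)))
Answer: WP = ((tab[4] + 2*m < 11 ==> 3*buf[s + 1] <= -3) ==> (forall m_1. (tab[1] < 7 || 2*tab[s + 8] == 3*store(buf, m_1 + 2, m_1 + s + 5)[1] + 3))) && ((!(tab[4] + 2*m < 11 ==> 3*buf[s + 1] <= -3)) ==> (forall m_1. (tab[1] < 7 || 2*tab[buf[s]] == 3*store(buf, m_1 + 2, buf[s] + m_1 - 3)[1] + 3)))


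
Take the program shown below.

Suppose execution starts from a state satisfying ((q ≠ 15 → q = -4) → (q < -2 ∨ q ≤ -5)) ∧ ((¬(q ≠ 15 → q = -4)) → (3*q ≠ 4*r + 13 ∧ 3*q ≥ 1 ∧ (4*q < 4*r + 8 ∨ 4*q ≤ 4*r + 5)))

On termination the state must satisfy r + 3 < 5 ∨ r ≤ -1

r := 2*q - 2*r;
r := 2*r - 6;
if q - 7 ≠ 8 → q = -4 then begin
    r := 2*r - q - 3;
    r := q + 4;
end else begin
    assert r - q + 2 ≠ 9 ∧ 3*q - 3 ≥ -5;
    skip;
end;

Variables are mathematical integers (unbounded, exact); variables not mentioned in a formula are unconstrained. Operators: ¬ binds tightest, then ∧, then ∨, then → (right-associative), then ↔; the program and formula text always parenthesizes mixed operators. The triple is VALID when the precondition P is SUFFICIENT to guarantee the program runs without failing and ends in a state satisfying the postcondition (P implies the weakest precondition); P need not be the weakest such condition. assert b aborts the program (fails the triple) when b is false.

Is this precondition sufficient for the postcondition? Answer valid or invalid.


Working backward. After the program, the postcondition r + 3 < 5 ∨ r ≤ -1 must hold; in canonical form it is r < 2 ∨ r ≤ -1.
Then branch requires q < -2 ∨ q ≤ -5; else branch requires r ≠ q + 7 ∧ 3*q ≥ -2 ∧ (r < 2 ∨ r ≤ -1).
Before the if: ((q ≠ 15 → q = -4) → (q < -2 ∨ q ≤ -5)) ∧ ((¬(q ≠ 15 → q = -4)) → (r ≠ q + 7 ∧ 3*q ≥ -2 ∧ (r < 2 ∨ r ≤ -1)))
Before r := 2*r - 6: ((q ≠ 15 → q = -4) → (q < -2 ∨ q ≤ -5)) ∧ ((¬(q ≠ 15 → q = -4)) → (2*r ≠ q + 13 ∧ 3*q ≥ -2 ∧ (2*r < 8 ∨ 2*r ≤ 5)))
Before r := 2*q - 2*r: ((q ≠ 15 → q = -4) → (q < -2 ∨ q ≤ -5)) ∧ ((¬(q ≠ 15 → q = -4)) → (3*q ≠ 4*r + 13 ∧ 3*q ≥ -2 ∧ (4*q < 4*r + 8 ∨ 4*q ≤ 4*r + 5)))
The weakest precondition is ((q ≠ 15 → q = -4) → (q < -2 ∨ q ≤ -5)) ∧ ((¬(q ≠ 15 → q = -4)) → (3*q ≠ 4*r + 13 ∧ 3*q ≥ -2 ∧ (4*q < 4*r + 8 ∨ 4*q ≤ 4*r + 5))).
Check whether ((q ≠ 15 → q = -4) → (q < -2 ∨ q ≤ -5)) ∧ ((¬(q ≠ 15 → q = -4)) → (3*q ≠ 4*r + 13 ∧ 3*q ≥ 1 ∧ (4*q < 4*r + 8 ∨ 4*q ≤ 4*r + 5))) implies it.
Every state satisfying the precondition satisfies the weakest precondition: the implication holds.
Answer: valid


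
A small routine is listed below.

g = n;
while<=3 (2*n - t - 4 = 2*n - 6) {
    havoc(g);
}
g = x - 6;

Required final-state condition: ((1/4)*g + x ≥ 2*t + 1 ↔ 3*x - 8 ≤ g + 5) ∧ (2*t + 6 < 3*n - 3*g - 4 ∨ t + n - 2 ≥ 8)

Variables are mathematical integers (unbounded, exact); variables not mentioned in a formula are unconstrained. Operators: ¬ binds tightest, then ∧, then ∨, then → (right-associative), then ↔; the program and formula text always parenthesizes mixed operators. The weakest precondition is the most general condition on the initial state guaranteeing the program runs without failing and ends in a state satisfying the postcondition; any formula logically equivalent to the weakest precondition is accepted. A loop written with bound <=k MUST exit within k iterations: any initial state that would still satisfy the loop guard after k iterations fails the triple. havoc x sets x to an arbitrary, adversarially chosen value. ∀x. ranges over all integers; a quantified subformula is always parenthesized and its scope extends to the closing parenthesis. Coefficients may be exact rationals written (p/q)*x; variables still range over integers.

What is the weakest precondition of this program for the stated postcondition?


Working backward. After the program, the postcondition ((1/4)*g + x ≥ 2*t + 1 ↔ 3*x - 8 ≤ g + 5) ∧ (2*t + 6 < 3*n - 3*g - 4 ∨ t + n - 2 ≥ 8) must hold; in canonical form it is ((1/4)*g + x ≥ 2*t + 1 ↔ 3*x ≤ g + 13) ∧ (3*g + 2*t < 3*n - 10 ∨ n + t ≥ 10).
Before g := x - 6: ((5/4)*x ≥ 2*t + 5/2 ↔ 2*x ≤ 7) ∧ (2*t + 3*x < 3*n + 8 ∨ n + t ≥ 10)
Before the loop (bound <=3), unroll the exhaustion recursion (WP_0 = exit-now case; WP_j = one more guarded iteration, up to j = 3):
  WP_0: (¬(t = 2)) ∧ ((5/4)*x ≥ 2*t + 5/2 ↔ 2*x ≤ 7) ∧ (2*t + 3*x < 3*n + 8 ∨ n + t ≥ 10)
  WP_1: (t = 2 → ((¬(t = 2)) ∧ ((5/4)*x ≥ 2*t + 5/2 ↔ 2*x ≤ 7) ∧ (2*t + 3*x < 3*n + 8 ∨ n + t ≥ 10))) ∧ ((¬(t = 2)) → (((5/4)*x ≥ 2*t + 5/2 ↔ 2*x ≤ 7) ∧ (2*t + 3*x < 3*n + 8 ∨ n + t ≥ 10)))
  WP_2: (t = 2 → ((t = 2 → ((¬(t = 2)) ∧ ((5/4)*x ≥ 2*t + 5/2 ↔ 2*x ≤ 7) ∧ (2*t + 3*x < 3*n + 8 ∨ n + t ≥ 10))) ∧ ((¬(t = 2)) → (((5/4)*x ≥ 2*t + 5/2 ↔ 2*x ≤ 7) ∧ (2*t + 3*x < 3*n + 8 ∨ n + t ≥ 10))))) ∧ ((¬(t = 2)) → (((5/4)*x ≥ 2*t + 5/2 ↔ 2*x ≤ 7) ∧ (2*t + 3*x < 3*n + 8 ∨ n + t ≥ 10)))
  WP_3: (t = 2 → ((t = 2 → ((t = 2 → ((¬(t = 2)) ∧ ((5/4)*x ≥ 2*t + 5/2 ↔ 2*x ≤ 7) ∧ (2*t + 3*x < 3*n + 8 ∨ n + t ≥ 10))) ∧ ((¬(t = 2)) → (((5/4)*x ≥ 2*t + 5/2 ↔ 2*x ≤ 7) ∧ (2*t + 3*x < 3*n + 8 ∨ n + t ≥ 10))))) ∧ ((¬(t = 2)) → (((5/4)*x ≥ 2*t + 5/2 ↔ 2*x ≤ 7) ∧ (2*t + 3*x < 3*n + 8 ∨ n + t ≥ 10))))) ∧ ((¬(t = 2)) → (((5/4)*x ≥ 2*t + 5/2 ↔ 2*x ≤ 7) ∧ (2*t + 3*x < 3*n + 8 ∨ n + t ≥ 10)))
So before the loop: (t = 2 → ((t = 2 → ((t = 2 → ((¬(t = 2)) ∧ ((5/4)*x ≥ 2*t + 5/2 ↔ 2*x ≤ 7) ∧ (2*t + 3*x < 3*n + 8 ∨ n + t ≥ 10))) ∧ ((¬(t = 2)) → (((5/4)*x ≥ 2*t + 5/2 ↔ 2*x ≤ 7) ∧ (2*t + 3*x < 3*n + 8 ∨ n + t ≥ 10))))) ∧ ((¬(t = 2)) → (((5/4)*x ≥ 2*t + 5/2 ↔ 2*x ≤ 7) ∧ (2*t + 3*x < 3*n + 8 ∨ n + t ≥ 10))))) ∧ ((¬(t = 2)) → (((5/4)*x ≥ 2*t + 5/2 ↔ 2*x ≤ 7) ∧ (2*t + 3*x < 3*n + 8 ∨ n + t ≥ 10)))
Before g := n: (t = 2 → ((t = 2 → ((t = 2 → ((¬(t = 2)) ∧ ((5/4)*x ≥ 2*t + 5/2 ↔ 2*x ≤ 7) ∧ (2*t + 3*x < 3*n + 8 ∨ n + t ≥ 10))) ∧ ((¬(t = 2)) → (((5/4)*x ≥ 2*t + 5/2 ↔ 2*x ≤ 7) ∧ (2*t + 3*x < 3*n + 8 ∨ n + t ≥ 10))))) ∧ ((¬(t = 2)) → (((5/4)*x ≥ 2*t + 5/2 ↔ 2*x ≤ 7) ∧ (2*t + 3*x < 3*n + 8 ∨ n + t ≥ 10))))) ∧ ((¬(t = 2)) → (((5/4)*x ≥ 2*t + 5/2 ↔ 2*x ≤ 7) ∧ (2*t + 3*x < 3*n + 8 ∨ n + t ≥ 10)))
Answer: WP = (t = 2 → ((t = 2 → ((t = 2 → ((¬(t = 2)) ∧ ((5/4)*x ≥ 2*t + 5/2 ↔ 2*x ≤ 7) ∧ (2*t + 3*x < 3*n + 8 ∨ n + t ≥ 10))) ∧ ((¬(t = 2)) → (((5/4)*x ≥ 2*t + 5/2 ↔ 2*x ≤ 7) ∧ (2*t + 3*x < 3*n + 8 ∨ n + t ≥ 10))))) ∧ ((¬(t = 2)) → (((5/4)*x ≥ 2*t + 5/2 ↔ 2*x ≤ 7) ∧ (2*t + 3*x < 3*n + 8 ∨ n + t ≥ 10))))) ∧ ((¬(t = 2)) → (((5/4)*x ≥ 2*t + 5/2 ↔ 2*x ≤ 7) ∧ (2*t + 3*x < 3*n + 8 ∨ n + t ≥ 10)))


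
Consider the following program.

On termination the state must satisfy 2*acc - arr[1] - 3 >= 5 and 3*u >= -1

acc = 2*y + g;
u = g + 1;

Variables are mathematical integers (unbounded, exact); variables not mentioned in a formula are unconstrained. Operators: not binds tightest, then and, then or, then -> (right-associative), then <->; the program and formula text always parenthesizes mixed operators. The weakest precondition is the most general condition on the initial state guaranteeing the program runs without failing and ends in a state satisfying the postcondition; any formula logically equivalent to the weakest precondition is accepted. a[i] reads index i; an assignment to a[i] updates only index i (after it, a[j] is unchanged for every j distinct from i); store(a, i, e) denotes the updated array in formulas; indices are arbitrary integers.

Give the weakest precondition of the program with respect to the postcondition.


Working backward. After the program, the postcondition 2*acc - arr[1] - 3 >= 5 and 3*u >= -1 must hold; in canonical form it is 2*acc >= arr[1] + 8 and 3*u >= -1.
Before u := g + 1: 2*acc >= arr[1] + 8 and 3*g >= -4
Before acc := 2*y + g: 2*g + 4*y >= arr[1] + 8 and 3*g >= -4
Answer: WP = 2*g + 4*y >= arr[1] + 8 and 3*g >= -4


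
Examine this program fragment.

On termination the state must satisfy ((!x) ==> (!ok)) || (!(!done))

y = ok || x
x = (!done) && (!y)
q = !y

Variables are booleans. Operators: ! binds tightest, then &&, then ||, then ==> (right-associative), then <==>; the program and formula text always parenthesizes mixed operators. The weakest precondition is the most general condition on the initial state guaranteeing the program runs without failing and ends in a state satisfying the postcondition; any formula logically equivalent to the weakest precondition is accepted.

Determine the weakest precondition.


Working backward. After the program, the postcondition ((!x) ==> (!ok)) || (!(!done)) must hold; in canonical form it is ((!x) ==> (!ok)) || done.
Before q := !y: ((!x) ==> (!ok)) || done
Before x := (!done) && (!y): ((!((!done) && (!y))) ==> (!ok)) || done
Before y := ok || x: ((!((!done) && (!(ok || x)))) ==> (!ok)) || done
Answer: WP = ((!((!done) && (!(ok || x)))) ==> (!ok)) || done


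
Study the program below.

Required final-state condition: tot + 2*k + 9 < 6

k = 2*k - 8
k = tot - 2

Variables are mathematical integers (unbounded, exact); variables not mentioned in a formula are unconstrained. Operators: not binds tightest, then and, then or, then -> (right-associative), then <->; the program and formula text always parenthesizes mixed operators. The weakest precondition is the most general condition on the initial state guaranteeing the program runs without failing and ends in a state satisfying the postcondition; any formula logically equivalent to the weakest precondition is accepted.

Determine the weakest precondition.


Working backward. After the program, the postcondition tot + 2*k + 9 < 6 must hold; in canonical form it is 2*k + tot < -3.
Before k := tot - 2: 3*tot < 1
Before k := 2*k - 8: 3*tot < 1
Answer: WP = 3*tot < 1


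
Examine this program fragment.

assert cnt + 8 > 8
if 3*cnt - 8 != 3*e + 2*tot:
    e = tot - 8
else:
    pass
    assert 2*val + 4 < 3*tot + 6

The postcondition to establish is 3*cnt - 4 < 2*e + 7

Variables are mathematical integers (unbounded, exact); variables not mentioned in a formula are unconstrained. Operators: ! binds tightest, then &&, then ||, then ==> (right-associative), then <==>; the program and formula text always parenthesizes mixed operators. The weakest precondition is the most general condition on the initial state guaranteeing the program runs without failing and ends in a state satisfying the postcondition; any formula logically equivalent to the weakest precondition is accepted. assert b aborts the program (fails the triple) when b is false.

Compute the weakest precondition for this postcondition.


Working backward. After the program, the postcondition 3*cnt - 4 < 2*e + 7 must hold; in canonical form it is 3*cnt < 2*e + 11.
Then branch requires 3*cnt < 2*tot - 5; else branch requires 2*val < 3*tot + 2 && 3*cnt < 2*e + 11.
Before the if: (3*cnt != 3*e + 2*tot + 8 ==> 3*cnt < 2*tot - 5) && ((!(3*cnt != 3*e + 2*tot + 8)) ==> (2*val < 3*tot + 2 && 3*cnt < 2*e + 11))
Before assert cnt + 8 > 8: cnt > 0 && (3*cnt != 3*e + 2*tot + 8 ==> 3*cnt < 2*tot - 5) && ((!(3*cnt != 3*e + 2*tot + 8)) ==> (2*val < 3*tot + 2 && 3*cnt < 2*e + 11))
Answer: WP = cnt > 0 && (3*cnt != 3*e + 2*tot + 8 ==> 3*cnt < 2*tot - 5) && ((!(3*cnt != 3*e + 2*tot + 8)) ==> (2*val < 3*tot + 2 && 3*cnt < 2*e + 11))


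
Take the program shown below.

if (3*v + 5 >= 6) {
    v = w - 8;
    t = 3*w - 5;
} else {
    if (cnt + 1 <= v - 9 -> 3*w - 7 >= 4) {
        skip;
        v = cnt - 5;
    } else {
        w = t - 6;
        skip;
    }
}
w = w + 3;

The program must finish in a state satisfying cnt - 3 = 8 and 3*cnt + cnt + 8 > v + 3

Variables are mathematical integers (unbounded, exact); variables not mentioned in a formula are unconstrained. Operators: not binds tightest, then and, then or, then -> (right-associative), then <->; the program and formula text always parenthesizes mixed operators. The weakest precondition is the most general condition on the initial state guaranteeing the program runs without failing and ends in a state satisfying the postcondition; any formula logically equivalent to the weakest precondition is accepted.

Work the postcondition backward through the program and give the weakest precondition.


Working backward. After the program, the postcondition cnt - 3 = 8 and 3*cnt + cnt + 8 > v + 3 must hold; in canonical form it is cnt = 11 and 4*cnt > v - 5.
Before w := w + 3: cnt = 11 and 4*cnt > v - 5
Then branch requires cnt = 11 and 4*cnt > w - 13; else branch requires ((cnt <= v - 10 -> 3*w >= 11) -> (cnt = 11 and 3*cnt > -10)) and ((not (cnt <= v - 10 -> 3*w >= 11)) -> (cnt = 11 and 4*cnt > v - 5)).
Before the if: (3*v >= 1 -> (cnt = 11 and 4*cnt > w - 13)) and ((not (3*v >= 1)) -> (((cnt <= v - 10 -> 3*w >= 11) -> (cnt = 11 and 3*cnt > -10)) and ((not (cnt <= v - 10 -> 3*w >= 11)) -> (cnt = 11 and 4*cnt > v - 5))))
Answer: WP = (3*v >= 1 -> (cnt = 11 and 4*cnt > w - 13)) and ((not (3*v >= 1)) -> (((cnt <= v - 10 -> 3*w >= 11) -> (cnt = 11 and 3*cnt > -10)) and ((not (cnt <= v - 10 -> 3*w >= 11)) -> (cnt = 11 and 4*cnt > v - 5))))


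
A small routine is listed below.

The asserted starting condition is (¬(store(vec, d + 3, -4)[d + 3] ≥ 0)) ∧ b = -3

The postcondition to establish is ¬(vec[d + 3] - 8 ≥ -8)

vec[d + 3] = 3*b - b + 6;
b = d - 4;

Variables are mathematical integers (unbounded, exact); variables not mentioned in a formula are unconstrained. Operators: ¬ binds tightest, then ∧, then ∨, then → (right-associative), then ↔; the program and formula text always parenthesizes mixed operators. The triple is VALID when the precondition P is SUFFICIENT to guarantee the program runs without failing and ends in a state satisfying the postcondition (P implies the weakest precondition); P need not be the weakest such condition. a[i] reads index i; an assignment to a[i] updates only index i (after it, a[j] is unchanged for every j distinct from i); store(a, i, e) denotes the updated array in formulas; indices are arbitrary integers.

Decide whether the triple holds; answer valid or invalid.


Working backward. After the program, the postcondition ¬(vec[d + 3] - 8 ≥ -8) must hold; in canonical form it is ¬(vec[d + 3] ≥ 0).
Before b := d - 4: ¬(vec[d + 3] ≥ 0)
Before vec[d + 3] := 3*b - b + 6: ¬(store(vec, d + 3, 2*b + 6)[d + 3] ≥ 0)
The weakest precondition is ¬(store(vec, d + 3, 2*b + 6)[d + 3] ≥ 0).
Check whether (¬(store(vec, d + 3, -4)[d + 3] ≥ 0)) ∧ b = -3 implies it.
Countermodel: at the initial state b = -3, d = 0, vec = {[3] = 0, elsewhere 0}, the precondition holds but the weakest precondition fails.
Answer: invalid


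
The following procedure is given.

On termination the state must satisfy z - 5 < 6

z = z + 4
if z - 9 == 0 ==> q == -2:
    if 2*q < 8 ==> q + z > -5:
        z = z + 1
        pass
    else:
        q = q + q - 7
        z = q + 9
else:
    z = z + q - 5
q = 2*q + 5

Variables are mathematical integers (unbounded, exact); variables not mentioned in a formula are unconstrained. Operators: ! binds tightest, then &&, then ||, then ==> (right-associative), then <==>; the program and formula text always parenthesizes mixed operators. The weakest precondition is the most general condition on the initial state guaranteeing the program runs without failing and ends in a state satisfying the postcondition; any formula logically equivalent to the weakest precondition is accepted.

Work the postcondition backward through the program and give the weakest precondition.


Working backward. After the program, the postcondition z - 5 < 6 must hold; in canonical form it is z < 11.
Before q := 2*q + 5: z < 11
Then branch requires ((2*q < 8 ==> q + z > -5) ==> z < 10) && ((!(2*q < 8 ==> q + z > -5)) ==> 2*q < 9); else branch requires q + z < 16.
Before the if: ((z == 9 ==> q == -2) ==> (((2*q < 8 ==> q + z > -5) ==> z < 10) && ((!(2*q < 8 ==> q + z > -5)) ==> 2*q < 9))) && ((!(z == 9 ==> q == -2)) ==> q + z < 16)
Before z := z + 4: ((z == 5 ==> q == -2) ==> (((2*q < 8 ==> q + z > -9) ==> z < 6) && ((!(2*q < 8 ==> q + z > -9)) ==> 2*q < 9))) && ((!(z == 5 ==> q == -2)) ==> q + z < 12)
Answer: WP = ((z == 5 ==> q == -2) ==> (((2*q < 8 ==> q + z > -9) ==> z < 6) && ((!(2*q < 8 ==> q + z > -9)) ==> 2*q < 9))) && ((!(z == 5 ==> q == -2)) ==> q + z < 12)


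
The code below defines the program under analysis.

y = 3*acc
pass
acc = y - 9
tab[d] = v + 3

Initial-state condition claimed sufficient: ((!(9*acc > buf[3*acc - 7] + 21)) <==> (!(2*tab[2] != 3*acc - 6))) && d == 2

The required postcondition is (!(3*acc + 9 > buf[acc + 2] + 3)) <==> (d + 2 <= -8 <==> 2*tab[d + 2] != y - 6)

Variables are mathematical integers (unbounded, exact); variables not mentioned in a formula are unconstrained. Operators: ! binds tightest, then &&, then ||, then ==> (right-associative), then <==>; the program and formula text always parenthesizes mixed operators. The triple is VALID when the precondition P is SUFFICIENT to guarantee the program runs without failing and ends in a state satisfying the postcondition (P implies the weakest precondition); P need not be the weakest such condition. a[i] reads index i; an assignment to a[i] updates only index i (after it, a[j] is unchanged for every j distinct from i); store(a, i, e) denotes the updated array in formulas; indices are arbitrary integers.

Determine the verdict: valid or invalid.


Working backward. After the program, the postcondition (!(3*acc + 9 > buf[acc + 2] + 3)) <==> (d + 2 <= -8 <==> 2*tab[d + 2] != y - 6) must hold; in canonical form it is (!(3*acc > buf[acc + 2] - 6)) <==> (d <= -10 <==> 2*tab[d + 2] != y - 6).
Before tab[d] := v + 3: (!(3*acc > buf[acc + 2] - 6)) <==> (d <= -10 <==> 2*store(tab, d, v + 3)[d + 2] != y - 6)
Before acc := y - 9: (!(3*y > buf[y - 7] + 21)) <==> (d <= -10 <==> 2*store(tab, d, v + 3)[d + 2] != y - 6)
Before skip: (!(3*y > buf[y - 7] + 21)) <==> (d <= -10 <==> 2*store(tab, d, v + 3)[d + 2] != y - 6)
Before y := 3*acc: (!(9*acc > buf[3*acc - 7] + 21)) <==> (d <= -10 <==> 2*store(tab, d, v + 3)[d + 2] != 3*acc - 6)
The weakest precondition is (!(9*acc > buf[3*acc - 7] + 21)) <==> (d <= -10 <==> 2*store(tab, d, v + 3)[d + 2] != 3*acc - 6).
Check whether ((!(9*acc > buf[3*acc - 7] + 21)) <==> (!(2*tab[2] != 3*acc - 6))) && d == 2 implies it.
Countermodel: at the initial state acc = 0, buf = {[-7] = -21, [2] = -21, [4] = -21, elsewhere -21}, d = 2, tab = {[-7] = 0, [2] = -3, [4] = 0, elsewhere 0}, v = 0, the precondition holds but the weakest precondition fails.
Answer: invalid
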